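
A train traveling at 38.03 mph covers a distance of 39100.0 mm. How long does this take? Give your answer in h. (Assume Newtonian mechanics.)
t = d/v (with unit conversion) = 0.0006389 h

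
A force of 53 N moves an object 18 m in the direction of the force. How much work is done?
W = Fd = 53×18 = 954.0 J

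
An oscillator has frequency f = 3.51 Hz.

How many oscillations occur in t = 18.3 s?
n = f×t = 3.51×18.3 = 64.23 oscillations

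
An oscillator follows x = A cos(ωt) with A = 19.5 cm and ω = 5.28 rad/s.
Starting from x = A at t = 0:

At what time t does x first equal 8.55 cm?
cos(ωt) = x/A = 8.55/19.5 = 0.4385
ωt = arccos(0.4385) = 1.117 rad
t = 1.117/5.28 = 0.2115 s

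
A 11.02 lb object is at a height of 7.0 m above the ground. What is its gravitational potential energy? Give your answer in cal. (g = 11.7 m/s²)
PE = mgh = 4.999 kg × 11.7 m/s² × 7 m = 409.4 J = 97.85 cal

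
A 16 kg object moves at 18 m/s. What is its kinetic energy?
KE = ½mv² = ½×16×18² = 2592.0 J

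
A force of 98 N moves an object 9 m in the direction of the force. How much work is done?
W = Fd = 98×9 = 882.0 J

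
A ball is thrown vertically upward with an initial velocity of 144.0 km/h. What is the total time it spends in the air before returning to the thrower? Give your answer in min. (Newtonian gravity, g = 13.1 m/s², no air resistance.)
t_total = 2v₀/g (with unit conversion) = 0.1018 min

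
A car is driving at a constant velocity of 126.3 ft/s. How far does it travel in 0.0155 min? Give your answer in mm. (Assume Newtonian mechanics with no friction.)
d = vt (with unit conversion) = 35800.0 mm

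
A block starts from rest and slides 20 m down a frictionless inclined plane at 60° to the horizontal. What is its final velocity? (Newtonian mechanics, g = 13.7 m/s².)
a = g sin(θ) = 13.7 × sin(60°) = 11.86 m/s²
v = √(2ad) = √(2 × 11.86 × 20) = 21.78 m/s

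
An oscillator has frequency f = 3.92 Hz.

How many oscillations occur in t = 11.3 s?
n = f×t = 3.92×11.3 = 44.3 oscillations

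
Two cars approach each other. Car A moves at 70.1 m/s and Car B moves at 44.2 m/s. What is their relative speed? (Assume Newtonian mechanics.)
v_rel = v_A + v_B = 70.1 + 44.2 = 114.3 m/s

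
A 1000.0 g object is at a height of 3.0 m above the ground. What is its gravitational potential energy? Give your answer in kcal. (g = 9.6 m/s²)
PE = mgh = 1 kg × 9.6 m/s² × 3 m = 28.8 J = 0.006883 kcal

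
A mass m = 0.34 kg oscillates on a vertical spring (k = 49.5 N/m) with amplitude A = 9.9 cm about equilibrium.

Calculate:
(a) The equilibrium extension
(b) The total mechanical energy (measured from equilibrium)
x_eq = mg/k = 0.34×9.81/49.5 = 0.06738 m = 6.738 cm
E = ½kA² = ½×49.5×(0.099)² = 0.2426 J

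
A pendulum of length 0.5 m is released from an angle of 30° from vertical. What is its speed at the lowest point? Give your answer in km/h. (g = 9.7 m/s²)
h = L(1 − cosθ) = 0.5×(1 − cos30°) = 0.06699 m
v = √(2gh) = √(2×9.7×0.06699) = 1.14 m/s = 4.104 km/h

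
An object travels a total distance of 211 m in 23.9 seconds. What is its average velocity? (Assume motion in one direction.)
v_avg = Δd / Δt = 211 / 23.9 = 8.83 m/s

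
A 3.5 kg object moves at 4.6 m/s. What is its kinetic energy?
KE = ½mv² = ½×3.5×4.6² = 37.03 J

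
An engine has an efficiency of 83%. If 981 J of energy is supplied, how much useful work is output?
W_out = η × W_in = 0.83 × 981 = 814.23 J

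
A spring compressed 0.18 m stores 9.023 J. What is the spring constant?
PE = ½kx² → k = 2PE/x² = 2×9.023/0.18² = 557.0 N/m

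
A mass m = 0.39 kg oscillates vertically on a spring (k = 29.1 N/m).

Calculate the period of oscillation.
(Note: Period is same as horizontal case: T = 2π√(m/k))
T = 2π√(m/k) = 2π√(0.39/29.1) = 0.7274 s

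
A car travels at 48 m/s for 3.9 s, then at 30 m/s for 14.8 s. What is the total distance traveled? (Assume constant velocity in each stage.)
d₁ = v₁t₁ = 48 × 3.9 = 187.2 m
d₂ = v₂t₂ = 30 × 14.8 = 444 m
d_total = 187.2 + 444 = 631.2 m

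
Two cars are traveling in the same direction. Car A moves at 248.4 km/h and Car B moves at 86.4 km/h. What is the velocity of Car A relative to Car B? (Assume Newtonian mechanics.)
v_rel = v_A - v_B = 248.4 - 86.4 = 162.0 km/h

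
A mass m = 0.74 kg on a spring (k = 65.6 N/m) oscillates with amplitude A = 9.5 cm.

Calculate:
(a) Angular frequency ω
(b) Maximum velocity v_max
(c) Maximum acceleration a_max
ω = √(k/m) = √(65.6/0.74) = 9.415 rad/s
v_max = ωA = 9.415×0.095 = 0.8945 m/s
a_max = ω²A = 9.415²×0.095 = 8.422 m/s²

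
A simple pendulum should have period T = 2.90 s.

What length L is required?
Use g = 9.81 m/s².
T = 2π√(L/g) → L = g(T/2π)² = 9.81×(2.9/2π)² = 2.09 m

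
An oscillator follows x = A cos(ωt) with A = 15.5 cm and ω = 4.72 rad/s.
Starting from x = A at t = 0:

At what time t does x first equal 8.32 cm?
cos(ωt) = x/A = 8.32/15.5 = 0.5368
ωt = arccos(0.5368) = 1.004 rad
t = 1.004/4.72 = 0.2128 s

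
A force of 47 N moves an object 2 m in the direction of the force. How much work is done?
W = Fd = 47×2 = 94.0 J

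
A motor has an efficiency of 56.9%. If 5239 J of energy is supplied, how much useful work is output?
W_out = η × W_in = 0.569 × 5239 = 2981.0 J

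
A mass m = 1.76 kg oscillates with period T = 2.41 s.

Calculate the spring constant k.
T = 2π√(m/k) → k = m(2π/T)² = 1.76×(2π/2.41)² = 11.96 N/m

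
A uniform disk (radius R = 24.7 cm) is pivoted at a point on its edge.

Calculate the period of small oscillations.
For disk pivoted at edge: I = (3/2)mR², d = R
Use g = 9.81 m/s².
I/m = (3/2)R² = 0.09151 m²; d = R = 0.247 m
T = 2π√((3/2)R²/(gR)) = 2π√(3R/(2g)) = 1.221 s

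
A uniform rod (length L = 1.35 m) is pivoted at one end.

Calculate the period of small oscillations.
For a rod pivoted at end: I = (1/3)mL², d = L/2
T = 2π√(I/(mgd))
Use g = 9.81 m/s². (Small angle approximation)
I/m = (1/3)L² = 0.6075 m²; d = L/2 = 0.675 m
T = 2π√(I/(mgd)) = 2π√(0.6075/(9.81×0.675)) = 1.903 s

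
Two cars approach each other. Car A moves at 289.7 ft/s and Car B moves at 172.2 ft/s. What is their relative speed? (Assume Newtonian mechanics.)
v_rel = v_A + v_B = 289.7 + 172.2 = 461.9 ft/s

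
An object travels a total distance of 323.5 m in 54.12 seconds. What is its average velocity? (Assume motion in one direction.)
v_avg = Δd / Δt = 323.5 / 54.12 = 5.98 m/s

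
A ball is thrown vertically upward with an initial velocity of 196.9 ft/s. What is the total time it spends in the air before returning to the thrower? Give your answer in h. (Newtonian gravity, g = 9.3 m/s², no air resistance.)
t_total = 2v₀/g (with unit conversion) = 0.003585 h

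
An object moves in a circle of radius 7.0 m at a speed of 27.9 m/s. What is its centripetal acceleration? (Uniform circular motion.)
a_c = v²/r = 27.9²/7.0 = 778.41/7.0 = 111.2 m/s²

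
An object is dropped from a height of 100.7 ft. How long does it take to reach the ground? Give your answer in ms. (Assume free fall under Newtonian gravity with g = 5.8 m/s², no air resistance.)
t = √(2h/g) (with unit conversion) = 3253.0 ms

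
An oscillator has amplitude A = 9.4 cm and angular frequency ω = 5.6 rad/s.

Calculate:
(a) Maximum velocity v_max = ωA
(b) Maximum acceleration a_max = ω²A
v_max = ωA = 5.6×0.094 = 0.5264 m/s
a_max = ω²A = 5.6²×0.094 = 2.948 m/s²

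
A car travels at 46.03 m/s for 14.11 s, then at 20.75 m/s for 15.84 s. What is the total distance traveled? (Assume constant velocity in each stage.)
d₁ = v₁t₁ = 46.03 × 14.11 = 649.483 m
d₂ = v₂t₂ = 20.75 × 15.84 = 328.68 m
d_total = 649.483 + 328.68 = 978.16 m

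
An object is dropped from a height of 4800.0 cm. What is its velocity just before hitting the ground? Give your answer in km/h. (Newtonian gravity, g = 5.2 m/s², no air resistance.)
v = √(2gh) (with unit conversion) = 80.43 km/h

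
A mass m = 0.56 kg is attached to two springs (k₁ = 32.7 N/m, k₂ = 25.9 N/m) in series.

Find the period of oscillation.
k_eq = k₁k₂/(k₁+k₂) = 14.45 N/m
T = 2π√(m/k_eq) = 2π√(0.56/14.45) = 1.237 s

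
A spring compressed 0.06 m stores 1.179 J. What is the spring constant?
PE = ½kx² → k = 2PE/x² = 2×1.179/0.06² = 655.0 N/m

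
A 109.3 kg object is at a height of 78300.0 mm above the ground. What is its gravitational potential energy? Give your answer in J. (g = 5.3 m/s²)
PE = mgh = 109.3 kg × 5.3 m/s² × 78.3 m = 4.536e+04 J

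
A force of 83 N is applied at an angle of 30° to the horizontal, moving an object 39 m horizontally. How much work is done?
W = Fd cosθ = 83×39×cos(30°) = 2803.3 J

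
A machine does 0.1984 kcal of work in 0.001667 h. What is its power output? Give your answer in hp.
P = W/t = 830.1 J / 6.001 s = 138.3 W = 0.1855 hp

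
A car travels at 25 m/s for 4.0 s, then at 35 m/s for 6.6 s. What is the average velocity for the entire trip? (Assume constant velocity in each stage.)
d₁ = v₁t₁ = 25 × 4.0 = 100 m
d₂ = v₂t₂ = 35 × 6.6 = 231 m
d_total = 331.0 m, t_total = 10.6 s
v_avg = d_total/t_total = 331.0/10.6 = 31.23 m/s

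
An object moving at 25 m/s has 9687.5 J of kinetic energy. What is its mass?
KE = ½mv² → m = 2KE/v² = 2×9687.5/25² = 31.0 kg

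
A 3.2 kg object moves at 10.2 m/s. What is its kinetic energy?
KE = ½mv² = ½×3.2×10.2² = 166.464 J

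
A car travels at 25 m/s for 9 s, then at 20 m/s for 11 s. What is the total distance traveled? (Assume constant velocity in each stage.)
d₁ = v₁t₁ = 25 × 9 = 225 m
d₂ = v₂t₂ = 20 × 11 = 220 m
d_total = 225 + 220 = 445 m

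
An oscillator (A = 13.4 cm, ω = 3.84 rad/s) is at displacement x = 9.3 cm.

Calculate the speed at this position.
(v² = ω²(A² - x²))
v = ω√(A² − x²) = 3.84×√(0.134² − 0.093²) = 0.3705 m/s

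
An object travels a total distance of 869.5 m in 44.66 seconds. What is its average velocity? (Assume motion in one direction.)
v_avg = Δd / Δt = 869.5 / 44.66 = 19.47 m/s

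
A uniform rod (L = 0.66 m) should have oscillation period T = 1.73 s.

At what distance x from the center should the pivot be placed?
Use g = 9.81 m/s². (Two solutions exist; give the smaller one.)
T = 2π√((L²/12 + x²)/(gx)). Let c = T²g/(4π²) = 0.7437.
x² − cx + L²/12 = 0 → x = (c − √(c² − L²/3))/2 = 0.05252 m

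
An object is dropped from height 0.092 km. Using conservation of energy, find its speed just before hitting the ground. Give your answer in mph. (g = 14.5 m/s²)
mgh = ½mv² → v = √(2gh) = √(2×14.5×92) = 51.65 m/s = 115.5 mph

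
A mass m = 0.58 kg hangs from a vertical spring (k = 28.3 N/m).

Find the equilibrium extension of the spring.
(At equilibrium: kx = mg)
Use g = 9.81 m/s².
x_eq = mg/k = 0.58×9.81/28.3 = 0.2011 m = 20.11 cm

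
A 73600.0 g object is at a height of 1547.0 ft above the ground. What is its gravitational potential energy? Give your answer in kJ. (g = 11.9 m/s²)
PE = mgh = 73.6 kg × 11.9 m/s² × 471.5 m = 4.13e+05 J = 413.0 kJ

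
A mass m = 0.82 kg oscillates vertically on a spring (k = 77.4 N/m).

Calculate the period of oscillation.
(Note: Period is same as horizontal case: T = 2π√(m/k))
T = 2π√(m/k) = 2π√(0.82/77.4) = 0.6467 s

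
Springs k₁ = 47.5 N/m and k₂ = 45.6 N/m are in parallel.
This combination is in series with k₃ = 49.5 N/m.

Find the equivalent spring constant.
k₁₂ = k₁ + k₂ = 93.1 N/m (parallel)
1/k_eq = 1/k₁₂ + 1/k₃ → k_eq = 32.32 N/m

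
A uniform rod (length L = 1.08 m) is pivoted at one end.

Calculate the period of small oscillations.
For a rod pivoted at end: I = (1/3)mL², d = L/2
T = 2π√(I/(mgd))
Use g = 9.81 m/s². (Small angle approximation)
I/m = (1/3)L² = 0.3888 m²; d = L/2 = 0.54 m
T = 2π√(I/(mgd)) = 2π√(0.3888/(9.81×0.54)) = 1.702 s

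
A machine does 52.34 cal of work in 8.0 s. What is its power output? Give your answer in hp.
P = W/t = 219 J / 8 s = 27.37 W = 0.03671 hp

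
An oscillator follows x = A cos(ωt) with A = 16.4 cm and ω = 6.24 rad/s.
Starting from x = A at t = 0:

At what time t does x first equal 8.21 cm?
cos(ωt) = x/A = 8.21/16.4 = 0.5006
ωt = arccos(0.5006) = 1.046 rad
t = 1.046/6.24 = 0.1677 s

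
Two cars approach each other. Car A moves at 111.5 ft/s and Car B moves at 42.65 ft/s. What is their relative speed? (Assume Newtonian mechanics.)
v_rel = v_A + v_B = 111.5 + 42.65 = 154.2 ft/s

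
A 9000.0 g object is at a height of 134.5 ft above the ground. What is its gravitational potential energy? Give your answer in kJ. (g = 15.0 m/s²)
PE = mgh = 9 kg × 15.0 m/s² × 41 m = 5534 J = 5.534 kJ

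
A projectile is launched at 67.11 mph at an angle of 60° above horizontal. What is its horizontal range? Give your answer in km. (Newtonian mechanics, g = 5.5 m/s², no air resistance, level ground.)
R = v₀² sin(2θ) / g (with unit conversion) = 0.1417 km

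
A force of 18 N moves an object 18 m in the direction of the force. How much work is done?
W = Fd = 18×18 = 324.0 J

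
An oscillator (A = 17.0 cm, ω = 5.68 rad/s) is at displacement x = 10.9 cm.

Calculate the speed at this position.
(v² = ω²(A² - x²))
v = ω√(A² − x²) = 5.68×√(0.17² − 0.109²) = 0.741 m/s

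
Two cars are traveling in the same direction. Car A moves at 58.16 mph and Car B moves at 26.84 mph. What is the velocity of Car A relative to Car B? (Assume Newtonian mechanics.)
v_rel = v_A - v_B = 58.16 - 26.84 = 31.32 mph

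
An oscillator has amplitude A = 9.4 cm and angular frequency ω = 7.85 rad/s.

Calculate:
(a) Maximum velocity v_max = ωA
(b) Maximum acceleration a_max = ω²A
v_max = ωA = 7.85×0.094 = 0.7379 m/s
a_max = ω²A = 7.85²×0.094 = 5.793 m/s²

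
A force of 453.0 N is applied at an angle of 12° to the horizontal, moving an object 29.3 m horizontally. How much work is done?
W = Fd cosθ = 453.0×29.3×cos(12°) = 12983.0 J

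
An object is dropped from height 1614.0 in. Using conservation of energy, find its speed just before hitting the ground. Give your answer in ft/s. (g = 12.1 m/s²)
mgh = ½mv² → v = √(2gh) = √(2×12.1×41) = 31.5 m/s = 103.3 ft/s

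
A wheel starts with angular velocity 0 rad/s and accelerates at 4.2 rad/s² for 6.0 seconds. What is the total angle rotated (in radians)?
θ = ω₀t + ½αt² = 0×6.0 + ½×4.2×6.0² = 75.6 rad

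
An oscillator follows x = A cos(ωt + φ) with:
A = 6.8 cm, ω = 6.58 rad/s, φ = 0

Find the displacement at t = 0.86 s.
x = A cos(ωt + φ) = 6.8×cos(6.58×0.86 + 0) = 5.517 cm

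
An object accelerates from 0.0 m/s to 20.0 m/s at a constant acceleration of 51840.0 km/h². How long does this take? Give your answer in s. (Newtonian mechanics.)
t = (v - v₀)/a (with unit conversion) = 5.0 s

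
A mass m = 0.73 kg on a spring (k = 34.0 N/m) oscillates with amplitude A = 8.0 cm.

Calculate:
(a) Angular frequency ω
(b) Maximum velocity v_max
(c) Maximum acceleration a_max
ω = √(k/m) = √(34.0/0.73) = 6.825 rad/s
v_max = ωA = 6.825×0.08 = 0.546 m/s
a_max = ω²A = 6.825²×0.08 = 3.726 m/s²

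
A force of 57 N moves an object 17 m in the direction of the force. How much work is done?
W = Fd = 57×17 = 969.0 J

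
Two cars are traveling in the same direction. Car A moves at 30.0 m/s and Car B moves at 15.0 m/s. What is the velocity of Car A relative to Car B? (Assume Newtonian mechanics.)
v_rel = v_A - v_B = 30.0 - 15.0 = 15.0 m/s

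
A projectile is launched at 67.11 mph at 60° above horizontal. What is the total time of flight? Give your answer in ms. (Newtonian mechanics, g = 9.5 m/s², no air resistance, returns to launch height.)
T = 2v₀sin(θ)/g (with unit conversion) = 5470.0 ms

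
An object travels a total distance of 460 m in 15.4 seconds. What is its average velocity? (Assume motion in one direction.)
v_avg = Δd / Δt = 460 / 15.4 = 29.87 m/s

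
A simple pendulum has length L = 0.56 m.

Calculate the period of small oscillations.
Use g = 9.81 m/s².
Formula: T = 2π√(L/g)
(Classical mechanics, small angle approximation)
T = 2π√(L/g) = 2π√(0.56/9.81) = 1.501 s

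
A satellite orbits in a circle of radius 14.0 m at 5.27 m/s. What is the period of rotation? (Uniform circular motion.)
T = 2πr/v = 2π×14.0/5.27 = 16.69 s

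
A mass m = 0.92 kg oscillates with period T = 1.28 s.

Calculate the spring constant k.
T = 2π√(m/k) → k = m(2π/T)² = 0.92×(2π/1.28)² = 22.17 N/m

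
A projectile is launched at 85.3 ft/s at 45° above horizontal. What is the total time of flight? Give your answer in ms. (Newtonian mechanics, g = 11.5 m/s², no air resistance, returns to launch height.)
T = 2v₀sin(θ)/g (with unit conversion) = 3197.0 ms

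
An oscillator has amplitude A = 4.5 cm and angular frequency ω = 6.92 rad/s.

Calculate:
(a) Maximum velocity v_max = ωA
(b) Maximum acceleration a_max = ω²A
v_max = ωA = 6.92×0.045 = 0.3114 m/s
a_max = ω²A = 6.92²×0.045 = 2.155 m/s²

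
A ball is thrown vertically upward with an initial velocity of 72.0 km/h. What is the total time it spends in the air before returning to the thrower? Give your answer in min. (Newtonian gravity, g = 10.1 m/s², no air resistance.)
t_total = 2v₀/g (with unit conversion) = 0.06601 min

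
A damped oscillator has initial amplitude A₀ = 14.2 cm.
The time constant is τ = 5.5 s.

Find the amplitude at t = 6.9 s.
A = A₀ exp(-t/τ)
A = A₀ exp(−t/τ) = 14.2×exp(−6.9/5.5) = 4.05 cm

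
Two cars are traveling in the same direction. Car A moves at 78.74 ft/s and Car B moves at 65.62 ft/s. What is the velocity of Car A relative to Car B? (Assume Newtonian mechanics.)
v_rel = v_A - v_B = 78.74 - 65.62 = 13.12 ft/s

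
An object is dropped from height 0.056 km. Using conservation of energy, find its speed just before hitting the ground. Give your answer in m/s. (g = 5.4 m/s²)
mgh = ½mv² → v = √(2gh) = √(2×5.4×56) = 24.59 m/s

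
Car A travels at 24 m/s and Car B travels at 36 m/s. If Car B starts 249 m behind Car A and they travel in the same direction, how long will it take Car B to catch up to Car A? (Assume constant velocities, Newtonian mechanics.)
Relative speed: v_rel = 36 - 24 = 12 m/s
Time to catch: t = d₀/v_rel = 249/12 = 20.75 s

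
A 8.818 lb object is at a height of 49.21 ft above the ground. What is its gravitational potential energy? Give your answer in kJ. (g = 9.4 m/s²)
PE = mgh = 4 kg × 9.4 m/s² × 15 m = 563.9 J = 0.5639 kJ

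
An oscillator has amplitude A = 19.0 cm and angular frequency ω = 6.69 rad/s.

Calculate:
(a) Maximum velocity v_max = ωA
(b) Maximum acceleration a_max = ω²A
v_max = ωA = 6.69×0.19 = 1.271 m/s
a_max = ω²A = 6.69²×0.19 = 8.504 m/s²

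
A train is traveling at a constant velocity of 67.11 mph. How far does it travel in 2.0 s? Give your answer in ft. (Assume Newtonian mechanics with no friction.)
d = vt (with unit conversion) = 196.9 ft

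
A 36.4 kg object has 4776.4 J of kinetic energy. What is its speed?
KE = ½mv² → v = √(2KE/m) = √(2×4776.4/36.4) = 16.2 m/s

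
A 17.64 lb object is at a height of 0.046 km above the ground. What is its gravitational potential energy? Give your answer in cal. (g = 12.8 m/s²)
PE = mgh = 8.001 kg × 12.8 m/s² × 46 m = 4711 J = 1126.0 cal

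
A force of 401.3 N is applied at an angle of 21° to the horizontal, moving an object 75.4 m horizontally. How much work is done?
W = Fd cosθ = 401.3×75.4×cos(21°) = 28248.0 J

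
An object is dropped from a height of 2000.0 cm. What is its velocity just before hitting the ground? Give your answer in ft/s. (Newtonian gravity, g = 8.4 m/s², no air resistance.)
v = √(2gh) (with unit conversion) = 60.14 ft/s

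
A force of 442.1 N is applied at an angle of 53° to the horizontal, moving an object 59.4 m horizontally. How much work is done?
W = Fd cosθ = 442.1×59.4×cos(53°) = 15804.0 J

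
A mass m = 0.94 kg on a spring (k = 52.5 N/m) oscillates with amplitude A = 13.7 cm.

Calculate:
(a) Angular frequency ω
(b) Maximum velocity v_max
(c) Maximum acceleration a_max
ω = √(k/m) = √(52.5/0.94) = 7.473 rad/s
v_max = ωA = 7.473×0.137 = 1.024 m/s
a_max = ω²A = 7.473²×0.137 = 7.652 m/s²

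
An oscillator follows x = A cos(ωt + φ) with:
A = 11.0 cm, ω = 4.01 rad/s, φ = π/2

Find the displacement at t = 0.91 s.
x = A cos(ωt + φ) = 11.0×cos(4.01×0.91 + π/2) = 5.346 cm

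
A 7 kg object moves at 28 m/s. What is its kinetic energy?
KE = ½mv² = ½×7×28² = 2744.0 J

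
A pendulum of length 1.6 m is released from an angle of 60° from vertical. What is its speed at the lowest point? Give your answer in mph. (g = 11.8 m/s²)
h = L(1 − cosθ) = 1.6×(1 − cos60°) = 0.8 m
v = √(2gh) = √(2×11.8×0.8) = 4.345 m/s = 9.72 mph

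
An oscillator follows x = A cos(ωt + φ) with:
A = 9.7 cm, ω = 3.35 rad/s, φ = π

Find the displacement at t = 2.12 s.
x = A cos(ωt + φ) = 9.7×cos(3.35×2.12 + π) = -6.626 cm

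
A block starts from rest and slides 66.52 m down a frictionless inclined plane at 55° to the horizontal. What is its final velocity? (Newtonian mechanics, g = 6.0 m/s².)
a = g sin(θ) = 6.0 × sin(55°) = 4.91 m/s²
v = √(2ad) = √(2 × 4.91 × 66.52) = 25.57 m/s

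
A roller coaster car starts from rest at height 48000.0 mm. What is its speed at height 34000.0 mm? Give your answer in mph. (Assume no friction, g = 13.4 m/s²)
mgh₁ = ½mv₂² + mgh₂ → v₂ = √(2g(h₁−h₂)) = √(2×13.4×(48−34)) = 19.37 m/s = 43.33 mph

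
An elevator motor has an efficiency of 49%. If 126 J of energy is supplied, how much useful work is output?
W_out = η × W_in = 0.49 × 126 = 61.74 J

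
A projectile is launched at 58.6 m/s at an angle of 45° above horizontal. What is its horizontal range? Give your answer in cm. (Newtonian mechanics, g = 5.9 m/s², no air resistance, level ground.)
R = v₀² sin(2θ) / g (with unit conversion) = 58200.0 cm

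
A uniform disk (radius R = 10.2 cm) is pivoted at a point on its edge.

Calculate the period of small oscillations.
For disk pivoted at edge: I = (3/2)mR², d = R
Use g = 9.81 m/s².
I/m = (3/2)R² = 0.01561 m²; d = R = 0.102 m
T = 2π√((3/2)R²/(gR)) = 2π√(3R/(2g)) = 0.7847 s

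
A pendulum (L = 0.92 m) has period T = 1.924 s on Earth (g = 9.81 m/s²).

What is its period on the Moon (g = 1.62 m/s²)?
T = 2π√(L/g), so T_moon/T_earth = √(g_earth/g_moon)
T_moon = 2π√(0.92/1.62) = 4.735 s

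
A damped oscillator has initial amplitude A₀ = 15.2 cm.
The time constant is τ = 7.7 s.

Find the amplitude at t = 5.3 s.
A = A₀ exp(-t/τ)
A = A₀ exp(−t/τ) = 15.2×exp(−5.3/7.7) = 7.637 cm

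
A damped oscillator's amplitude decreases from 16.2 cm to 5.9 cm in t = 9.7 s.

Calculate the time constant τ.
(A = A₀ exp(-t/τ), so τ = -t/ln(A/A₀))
A/A₀ = 5.9/16.2 = 0.3642; ln(A/A₀) = -1.01
τ = −t/ln(A/A₀) = −9.7/-1.01 = 9.603 s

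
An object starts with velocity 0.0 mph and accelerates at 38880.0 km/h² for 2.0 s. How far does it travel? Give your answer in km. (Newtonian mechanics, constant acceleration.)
d = v₀t + ½at² (with unit conversion) = 0.006 km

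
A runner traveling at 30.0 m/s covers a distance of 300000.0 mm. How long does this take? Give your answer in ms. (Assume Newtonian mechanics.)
t = d/v (with unit conversion) = 10000.0 ms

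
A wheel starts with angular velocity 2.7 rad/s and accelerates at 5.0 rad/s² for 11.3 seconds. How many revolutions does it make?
θ = ω₀t + ½αt² = 2.7×11.3 + ½×5.0×11.3² = 349.74 rad
Revolutions = θ/(2π) = 349.74/(2π) = 55.66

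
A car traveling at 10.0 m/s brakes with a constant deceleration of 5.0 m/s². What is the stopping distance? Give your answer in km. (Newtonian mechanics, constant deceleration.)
d = v₀² / (2a) (with unit conversion) = 0.01 km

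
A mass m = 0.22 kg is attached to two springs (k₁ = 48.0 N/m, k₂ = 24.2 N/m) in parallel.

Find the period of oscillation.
k_eq = k₁+k₂ = 72.2 N/m
T = 2π√(m/k_eq) = 2π√(0.22/72.2) = 0.3468 s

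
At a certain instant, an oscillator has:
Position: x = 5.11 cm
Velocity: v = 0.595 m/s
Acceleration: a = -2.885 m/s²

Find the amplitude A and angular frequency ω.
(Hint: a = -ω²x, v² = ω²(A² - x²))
a = −ω²x → ω = √(|a|/x) = √(2.885/0.0511) = 7.514 rad/s
v² = ω²(A² − x²) → A = √(x² + v²/ω²) = √(0.0511² + 0.595²/7.514²) = 0.09424 m = 9.424 cm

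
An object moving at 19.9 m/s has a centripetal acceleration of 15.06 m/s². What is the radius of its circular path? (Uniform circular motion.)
r = v²/a_c = 19.9²/15.06 = 26.3 m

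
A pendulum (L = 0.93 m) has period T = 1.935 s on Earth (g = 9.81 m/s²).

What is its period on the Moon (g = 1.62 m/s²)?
T = 2π√(L/g), so T_moon/T_earth = √(g_earth/g_moon)
T_moon = 2π√(0.93/1.62) = 4.761 s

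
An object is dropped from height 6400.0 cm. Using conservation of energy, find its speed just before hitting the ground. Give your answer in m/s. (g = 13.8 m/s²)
mgh = ½mv² → v = √(2gh) = √(2×13.8×64) = 42.03 m/s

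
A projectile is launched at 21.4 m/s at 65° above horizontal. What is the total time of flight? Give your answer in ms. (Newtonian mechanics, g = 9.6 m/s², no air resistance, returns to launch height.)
T = 2v₀sin(θ)/g (with unit conversion) = 4041.0 ms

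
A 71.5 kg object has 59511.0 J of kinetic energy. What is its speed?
KE = ½mv² → v = √(2KE/m) = √(2×59511.0/71.5) = 40.8 m/s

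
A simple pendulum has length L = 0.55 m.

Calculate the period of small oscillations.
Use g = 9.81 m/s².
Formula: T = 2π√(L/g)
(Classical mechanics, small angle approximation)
T = 2π√(L/g) = 2π√(0.55/9.81) = 1.488 s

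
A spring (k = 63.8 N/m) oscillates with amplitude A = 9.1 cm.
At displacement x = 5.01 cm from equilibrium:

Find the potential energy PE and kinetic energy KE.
E_total = ½kA² = ½×63.8×(0.091)² = 0.2642 J
PE = ½kx² = ½×63.8×(0.0501)² = 0.08007 J
KE = E_total − PE = 0.1841 J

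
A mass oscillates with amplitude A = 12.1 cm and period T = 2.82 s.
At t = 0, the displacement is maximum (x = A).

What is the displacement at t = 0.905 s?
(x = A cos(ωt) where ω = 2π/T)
ω = 2π/T = 2π/2.82 = 2.228 rad/s
x = A cos(ωt) = 12.1×cos(2.228×0.905) = -5.215 cm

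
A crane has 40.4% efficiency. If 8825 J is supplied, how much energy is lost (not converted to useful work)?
W_out = η × W_in = 0.404×8825 = 3565.3 J
W_lost = W_in − W_out = 8825 − 3565.3 = 5259.7 J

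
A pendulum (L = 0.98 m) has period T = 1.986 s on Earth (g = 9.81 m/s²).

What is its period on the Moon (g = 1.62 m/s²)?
T = 2π√(L/g), so T_moon/T_earth = √(g_earth/g_moon)
T_moon = 2π√(0.98/1.62) = 4.887 s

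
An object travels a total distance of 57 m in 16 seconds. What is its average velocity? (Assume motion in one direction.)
v_avg = Δd / Δt = 57 / 16 = 3.56 m/s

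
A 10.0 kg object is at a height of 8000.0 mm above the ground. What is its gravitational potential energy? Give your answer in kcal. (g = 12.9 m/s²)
PE = mgh = 10 kg × 12.9 m/s² × 8 m = 1032 J = 0.2467 kcal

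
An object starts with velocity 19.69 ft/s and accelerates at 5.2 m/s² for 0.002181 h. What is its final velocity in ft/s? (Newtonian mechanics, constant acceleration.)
v = v₀ + at (with unit conversion) = 153.6 ft/s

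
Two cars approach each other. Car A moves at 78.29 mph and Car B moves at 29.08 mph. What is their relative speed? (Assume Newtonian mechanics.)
v_rel = v_A + v_B = 78.29 + 29.08 = 107.4 mph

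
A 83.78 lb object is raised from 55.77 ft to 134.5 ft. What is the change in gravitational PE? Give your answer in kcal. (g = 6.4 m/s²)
ΔPE = mg(h₂ − h₁) = 38 kg × 6.4 m/s² × (41 − 17) m = 5836 J = 1.395 kcal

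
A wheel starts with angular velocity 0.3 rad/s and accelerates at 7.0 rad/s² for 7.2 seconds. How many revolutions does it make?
θ = ω₀t + ½αt² = 0.3×7.2 + ½×7.0×7.2² = 183.6 rad
Revolutions = θ/(2π) = 183.6/(2π) = 29.22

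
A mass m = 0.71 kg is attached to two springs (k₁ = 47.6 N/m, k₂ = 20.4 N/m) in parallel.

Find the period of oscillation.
k_eq = k₁+k₂ = 68 N/m
T = 2π√(m/k_eq) = 2π√(0.71/68) = 0.642 s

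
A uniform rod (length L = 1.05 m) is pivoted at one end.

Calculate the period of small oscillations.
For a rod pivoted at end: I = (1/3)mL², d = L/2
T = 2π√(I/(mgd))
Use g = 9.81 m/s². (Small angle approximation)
I/m = (1/3)L² = 0.3675 m²; d = L/2 = 0.525 m
T = 2π√(I/(mgd)) = 2π√(0.3675/(9.81×0.525)) = 1.678 s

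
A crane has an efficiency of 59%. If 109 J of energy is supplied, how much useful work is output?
W_out = η × W_in = 0.59 × 109 = 64.31 J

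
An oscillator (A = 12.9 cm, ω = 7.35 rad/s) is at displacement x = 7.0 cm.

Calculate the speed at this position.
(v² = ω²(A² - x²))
v = ω√(A² − x²) = 7.35×√(0.129² − 0.07²) = 0.7964 m/s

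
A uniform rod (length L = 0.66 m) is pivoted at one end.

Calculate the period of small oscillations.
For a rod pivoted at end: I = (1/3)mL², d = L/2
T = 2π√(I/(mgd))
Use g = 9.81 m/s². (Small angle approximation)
I/m = (1/3)L² = 0.1452 m²; d = L/2 = 0.33 m
T = 2π√(I/(mgd)) = 2π√(0.1452/(9.81×0.33)) = 1.331 s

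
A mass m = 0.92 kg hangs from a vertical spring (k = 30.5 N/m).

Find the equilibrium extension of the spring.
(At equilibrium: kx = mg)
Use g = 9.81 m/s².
x_eq = mg/k = 0.92×9.81/30.5 = 0.2959 m = 29.59 cm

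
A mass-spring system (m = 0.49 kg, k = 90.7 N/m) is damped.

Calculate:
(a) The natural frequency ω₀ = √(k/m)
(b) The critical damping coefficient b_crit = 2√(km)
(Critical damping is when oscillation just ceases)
ω₀ = √(k/m) = √(90.7/0.49) = 13.61 rad/s
b_crit = 2√(km) = 2√(90.7×0.49) = 13.33 kg/s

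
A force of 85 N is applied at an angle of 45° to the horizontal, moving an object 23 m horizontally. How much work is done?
W = Fd cosθ = 85×23×cos(45°) = 1382.4 J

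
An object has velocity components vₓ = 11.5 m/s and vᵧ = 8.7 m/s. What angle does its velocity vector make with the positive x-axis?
θ = arctan(vᵧ/vₓ) = arctan(8.7/11.5) = 37.11°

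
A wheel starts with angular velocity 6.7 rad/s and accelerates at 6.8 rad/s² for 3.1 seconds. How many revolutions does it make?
θ = ω₀t + ½αt² = 6.7×3.1 + ½×6.8×3.1² = 53.44 rad
Revolutions = θ/(2π) = 53.44/(2π) = 8.51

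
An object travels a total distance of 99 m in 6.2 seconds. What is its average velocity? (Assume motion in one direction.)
v_avg = Δd / Δt = 99 / 6.2 = 15.97 m/s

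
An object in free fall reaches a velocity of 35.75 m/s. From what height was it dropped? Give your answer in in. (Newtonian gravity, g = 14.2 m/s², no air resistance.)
h = v²/(2g) (with unit conversion) = 1772.0 in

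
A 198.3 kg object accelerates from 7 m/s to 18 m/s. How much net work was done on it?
W_net = ΔKE = ½m(v₂² − v₁²) = ½×198.3×(18² − 7²) = 27266.25 J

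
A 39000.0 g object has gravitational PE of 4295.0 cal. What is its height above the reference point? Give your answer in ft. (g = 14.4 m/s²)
PE = mgh → h = PE/(mg) = 1.797e+04 J / (39 kg × 14.4 m/s²) = 32 m = 105.0 ft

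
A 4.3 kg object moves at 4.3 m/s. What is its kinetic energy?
KE = ½mv² = ½×4.3×4.3² = 39.7535 J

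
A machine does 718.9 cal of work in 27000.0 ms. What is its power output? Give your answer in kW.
P = W/t = 3008 J / 27 s = 111.4 W = 0.1114 kW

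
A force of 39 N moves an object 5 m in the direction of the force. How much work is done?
W = Fd = 39×5 = 195.0 J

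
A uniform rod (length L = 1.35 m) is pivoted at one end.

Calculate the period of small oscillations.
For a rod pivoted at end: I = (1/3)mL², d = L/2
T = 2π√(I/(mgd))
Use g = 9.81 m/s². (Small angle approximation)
I/m = (1/3)L² = 0.6075 m²; d = L/2 = 0.675 m
T = 2π√(I/(mgd)) = 2π√(0.6075/(9.81×0.675)) = 1.903 s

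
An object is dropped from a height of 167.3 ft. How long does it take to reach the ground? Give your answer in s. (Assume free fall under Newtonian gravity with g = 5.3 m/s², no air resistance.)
t = √(2h/g) (with unit conversion) = 4.387 s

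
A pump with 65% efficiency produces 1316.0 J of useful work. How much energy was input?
W_in = W_out/η = 1316.0/0.65 = 2024.6 J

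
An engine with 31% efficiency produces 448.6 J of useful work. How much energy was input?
W_in = W_out/η = 448.6/0.31 = 1447.1 J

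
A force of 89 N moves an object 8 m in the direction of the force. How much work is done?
W = Fd = 89×8 = 712.0 J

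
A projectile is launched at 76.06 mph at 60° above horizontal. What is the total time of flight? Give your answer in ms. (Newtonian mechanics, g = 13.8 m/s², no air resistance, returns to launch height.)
T = 2v₀sin(θ)/g (with unit conversion) = 4268.0 ms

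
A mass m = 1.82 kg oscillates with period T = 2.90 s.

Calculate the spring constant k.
T = 2π√(m/k) → k = m(2π/T)² = 1.82×(2π/2.9)² = 8.543 N/m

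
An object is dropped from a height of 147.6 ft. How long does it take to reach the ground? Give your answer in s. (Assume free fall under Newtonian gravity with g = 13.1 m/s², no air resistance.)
t = √(2h/g) (with unit conversion) = 2.621 s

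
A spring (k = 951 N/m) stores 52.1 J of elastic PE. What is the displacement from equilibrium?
PE = ½kx² → x = √(2PE/k) = √(2×52.1/951) = 0.331 m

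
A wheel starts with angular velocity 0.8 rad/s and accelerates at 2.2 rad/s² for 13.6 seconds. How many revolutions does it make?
θ = ω₀t + ½αt² = 0.8×13.6 + ½×2.2×13.6² = 214.34 rad
Revolutions = θ/(2π) = 214.34/(2π) = 34.11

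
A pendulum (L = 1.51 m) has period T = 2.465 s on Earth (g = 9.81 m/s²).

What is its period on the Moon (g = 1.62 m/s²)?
T = 2π√(L/g), so T_moon/T_earth = √(g_earth/g_moon)
T_moon = 2π√(1.51/1.62) = 6.066 s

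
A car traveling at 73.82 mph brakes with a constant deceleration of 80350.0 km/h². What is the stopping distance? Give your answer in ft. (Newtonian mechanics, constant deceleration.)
d = v₀² / (2a) (with unit conversion) = 288.1 ft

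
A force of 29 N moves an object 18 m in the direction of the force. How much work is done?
W = Fd = 29×18 = 522.0 J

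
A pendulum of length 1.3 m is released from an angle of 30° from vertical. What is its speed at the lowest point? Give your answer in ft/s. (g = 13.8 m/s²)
h = L(1 − cosθ) = 1.3×(1 − cos30°) = 0.1742 m
v = √(2gh) = √(2×13.8×0.1742) = 2.192 m/s = 7.193 ft/s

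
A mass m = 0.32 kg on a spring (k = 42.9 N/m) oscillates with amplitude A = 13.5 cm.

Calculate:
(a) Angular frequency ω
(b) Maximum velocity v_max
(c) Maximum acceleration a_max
ω = √(k/m) = √(42.9/0.32) = 11.58 rad/s
v_max = ωA = 11.58×0.135 = 1.563 m/s
a_max = ω²A = 11.58²×0.135 = 18.1 m/s²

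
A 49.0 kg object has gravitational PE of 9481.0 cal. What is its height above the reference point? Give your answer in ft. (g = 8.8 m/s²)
PE = mgh → h = PE/(mg) = 3.967e+04 J / (49 kg × 8.8 m/s²) = 92 m = 301.8 ft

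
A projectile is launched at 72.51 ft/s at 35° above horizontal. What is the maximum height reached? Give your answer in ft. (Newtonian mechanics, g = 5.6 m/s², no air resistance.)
H = v₀²sin²(θ)/(2g) (with unit conversion) = 47.07 ft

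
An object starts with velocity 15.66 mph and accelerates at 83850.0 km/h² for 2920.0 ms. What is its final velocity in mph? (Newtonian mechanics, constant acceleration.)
v = v₀ + at (with unit conversion) = 57.92 mph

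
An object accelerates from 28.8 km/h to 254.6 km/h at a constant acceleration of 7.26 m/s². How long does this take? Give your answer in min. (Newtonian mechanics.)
t = (v - v₀)/a (with unit conversion) = 0.144 min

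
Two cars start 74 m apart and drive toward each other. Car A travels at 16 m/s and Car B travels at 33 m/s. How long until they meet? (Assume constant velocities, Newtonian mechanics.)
Combined speed: v_combined = 16 + 33 = 49 m/s
Time to meet: t = d/49 = 74/49 = 1.51 s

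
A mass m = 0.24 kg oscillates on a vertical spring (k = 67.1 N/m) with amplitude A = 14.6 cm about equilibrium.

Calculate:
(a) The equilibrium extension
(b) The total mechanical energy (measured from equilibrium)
x_eq = mg/k = 0.24×9.81/67.1 = 0.03509 m = 3.509 cm
E = ½kA² = ½×67.1×(0.146)² = 0.7152 J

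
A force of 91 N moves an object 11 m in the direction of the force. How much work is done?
W = Fd = 91×11 = 1001.0 J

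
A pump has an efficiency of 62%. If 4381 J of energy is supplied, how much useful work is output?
W_out = η × W_in = 0.62 × 4381 = 2716.2 J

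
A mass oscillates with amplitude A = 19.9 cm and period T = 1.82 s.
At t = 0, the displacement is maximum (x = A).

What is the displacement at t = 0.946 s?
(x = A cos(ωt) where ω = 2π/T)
ω = 2π/T = 2π/1.82 = 3.452 rad/s
x = A cos(ωt) = 19.9×cos(3.452×0.946) = -19.75 cm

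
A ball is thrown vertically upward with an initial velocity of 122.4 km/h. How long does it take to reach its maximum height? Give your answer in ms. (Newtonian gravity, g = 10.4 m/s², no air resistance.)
t_up = v₀/g (with unit conversion) = 3269.0 ms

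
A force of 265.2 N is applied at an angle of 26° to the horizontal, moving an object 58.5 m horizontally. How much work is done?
W = Fd cosθ = 265.2×58.5×cos(26°) = 13944.0 J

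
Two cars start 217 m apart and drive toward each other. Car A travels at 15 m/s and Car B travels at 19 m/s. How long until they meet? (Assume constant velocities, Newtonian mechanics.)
Combined speed: v_combined = 15 + 19 = 34 m/s
Time to meet: t = d/34 = 217/34 = 6.38 s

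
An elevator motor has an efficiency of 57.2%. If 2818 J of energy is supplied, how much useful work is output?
W_out = η × W_in = 0.572 × 2818 = 1611.9 J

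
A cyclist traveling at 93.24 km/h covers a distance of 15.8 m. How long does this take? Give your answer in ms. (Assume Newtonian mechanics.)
t = d/v (with unit conversion) = 610.0 ms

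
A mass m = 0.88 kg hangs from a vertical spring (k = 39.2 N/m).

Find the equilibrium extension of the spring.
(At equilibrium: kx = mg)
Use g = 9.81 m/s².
x_eq = mg/k = 0.88×9.81/39.2 = 0.2202 m = 22.02 cm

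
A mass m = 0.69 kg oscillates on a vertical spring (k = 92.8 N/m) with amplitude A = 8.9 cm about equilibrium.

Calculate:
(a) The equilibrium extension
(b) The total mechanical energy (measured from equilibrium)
x_eq = mg/k = 0.69×9.81/92.8 = 0.07294 m = 7.294 cm
E = ½kA² = ½×92.8×(0.089)² = 0.3675 J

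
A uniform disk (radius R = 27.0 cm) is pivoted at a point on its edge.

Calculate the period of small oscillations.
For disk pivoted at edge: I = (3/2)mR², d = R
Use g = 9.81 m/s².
I/m = (3/2)R² = 0.1094 m²; d = R = 0.27 m
T = 2π√((3/2)R²/(gR)) = 2π√(3R/(2g)) = 1.277 s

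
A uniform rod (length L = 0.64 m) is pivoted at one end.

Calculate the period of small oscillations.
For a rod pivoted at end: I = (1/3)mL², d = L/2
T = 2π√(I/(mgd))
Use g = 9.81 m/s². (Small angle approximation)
I/m = (1/3)L² = 0.1365 m²; d = L/2 = 0.32 m
T = 2π√(I/(mgd)) = 2π√(0.1365/(9.81×0.32)) = 1.31 s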